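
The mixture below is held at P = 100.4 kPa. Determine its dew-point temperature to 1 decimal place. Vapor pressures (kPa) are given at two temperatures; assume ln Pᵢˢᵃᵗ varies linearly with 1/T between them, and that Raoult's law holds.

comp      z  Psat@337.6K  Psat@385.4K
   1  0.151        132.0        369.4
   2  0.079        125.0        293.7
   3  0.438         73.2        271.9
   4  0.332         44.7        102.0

T = 355.8 K

Dew-point temperature: Σzᵢ·P/Pᵢˢᵃᵗ(T) = 1. Interpolate ln Pᵢˢᵃᵗ = aᵢ + bᵢ/T.
  T = 337.6 K: ΣzᵢP/Pᵢˢᵃᵗ = 1.5248
  T = 385.4 K: ΣzᵢP/Pᵢˢᵃᵗ = 0.5566
  T = 361.5 K: ΣzᵢP/Pᵢˢᵃᵗ = 0.8854
  T = 349.6 K: ΣzᵢP/Pᵢˢᵃᵗ = 1.1478
  T = 355.6 K: ΣzᵢP/Pᵢˢᵃᵗ = 1.0044
  T = 358.6 K: ΣzᵢP/Pᵢˢᵃᵗ = 0.9415
  T = 357.1 K: ΣzᵢP/Pᵢˢᵃᵗ = 0.9723
Interpolating between 355.6 K and 357.1 K gives T ≈ 355.8 K.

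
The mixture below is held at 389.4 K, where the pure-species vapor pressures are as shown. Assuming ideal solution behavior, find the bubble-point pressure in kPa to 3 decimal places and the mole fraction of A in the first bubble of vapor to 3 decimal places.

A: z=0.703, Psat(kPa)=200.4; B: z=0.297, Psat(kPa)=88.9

At the bubble point ψ → 0, so ΣzᵢKᵢ = 1 with Kᵢ = Pᵢˢᵃᵗ/P ⇒ P = ΣzᵢPᵢˢᵃᵗ.
P = 0.703·200.4 + 0.297·88.9 = 167.285 kPa
yᵢ = zᵢPᵢˢᵃᵗ/P ⇒ y_A = 0.703·200.4/167.285 = 0.842

Pbub = 167.285 kPa, y_A = 0.842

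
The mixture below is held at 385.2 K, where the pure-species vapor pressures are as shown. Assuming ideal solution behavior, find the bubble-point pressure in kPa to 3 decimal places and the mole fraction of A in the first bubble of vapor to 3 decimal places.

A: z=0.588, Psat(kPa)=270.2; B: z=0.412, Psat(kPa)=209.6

Pbub = 245.233 kPa, y_A = 0.648

At the bubble point ψ → 0, so ΣzᵢKᵢ = 1 with Kᵢ = Pᵢˢᵃᵗ/P ⇒ P = ΣzᵢPᵢˢᵃᵗ.
P = 0.588·270.2 + 0.412·209.6 = 245.233 kPa
yᵢ = zᵢPᵢˢᵃᵗ/P ⇒ y_A = 0.588·270.2/245.233 = 0.648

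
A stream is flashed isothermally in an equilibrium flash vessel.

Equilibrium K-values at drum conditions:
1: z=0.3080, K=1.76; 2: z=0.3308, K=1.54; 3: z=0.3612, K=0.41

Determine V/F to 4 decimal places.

V/F = 0.5196

Rachford–Rice: g(V/F) = Σ zᵢ(Kᵢ−1)/(1+V/F(Kᵢ−1)) = 0.
Feasibility: ΣzᵢKᵢ = 1.1996, Σzᵢ/Kᵢ = 1.2708 — both > 1, two phases present.
Newton iteration, V/F⁰ = 0.5:
  V/F = 0.5000: g = 0.00800, g' = -0.4062 → V/F = 0.5197
  V/F = 0.5197: g = -0.00005, g' = -0.4118 → V/F = 0.5196
Converged at V/F = 0.5196.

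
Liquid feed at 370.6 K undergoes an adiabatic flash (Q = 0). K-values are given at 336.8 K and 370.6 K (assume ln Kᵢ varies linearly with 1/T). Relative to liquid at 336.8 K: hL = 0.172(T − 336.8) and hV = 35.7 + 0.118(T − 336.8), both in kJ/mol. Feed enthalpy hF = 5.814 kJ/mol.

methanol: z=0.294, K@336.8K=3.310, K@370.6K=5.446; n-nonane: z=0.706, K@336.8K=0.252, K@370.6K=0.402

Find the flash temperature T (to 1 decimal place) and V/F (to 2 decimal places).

Adiabatic flash: solve Rachford–Rice at each trial T, then check hF = ψ·hV(T) + (1−ψ)·hL(T).
  T = 336.8 K: K = (3.310, 0.252), RR gives ψ = 0.087, H_out = 3.121 kJ/mol
  T = 370.6 K: K = (5.446, 0.402), RR gives ψ = 0.333, H_out = 17.089 kJ/mol
  T = 353.7 K: K = (4.297, 0.322), RR gives ψ = 0.219, H_out = 10.538 kJ/mol
  T = 345.2 K: K = (3.780, 0.285), RR gives ψ = 0.158, H_out = 6.997 kJ/mol
  T = 341.0 K: K = (3.540, 0.268), RR gives ψ = 0.124, H_out = 5.119 kJ/mol
  T = 343.1 K: K = (3.659, 0.277), RR gives ψ = 0.141, H_out = 6.071 kJ/mol
Linear interpolation between T = 341.0 (H_out = 5.119) and T = 343.1 (H_out = 6.071) on hF = 5.814 gives T ≈ 342.5 K, at which ψ = 0.14.

T = 342.5 K, V/F = 0.14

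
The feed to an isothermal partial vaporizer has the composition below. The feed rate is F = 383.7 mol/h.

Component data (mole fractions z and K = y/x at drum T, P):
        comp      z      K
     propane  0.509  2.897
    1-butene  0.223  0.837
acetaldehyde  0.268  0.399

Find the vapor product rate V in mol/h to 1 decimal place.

V = 325.1 mol/h

Material balance + equilibrium reduce to Σ zᵢ(Kᵢ−1)/(1+V/F(Kᵢ−1)) = 0.
Check two-phase: ΣzᵢKᵢ = 1.768 > 1 and Σzᵢ/Kᵢ = 1.114 > 1, so g(0) = 0.768 > 0 and g(1) = -0.114 < 0.
Newton–Raphson from V/F = 0.5:
  V/F = 0.500: g = 0.2257, g' = -0.687 → V/F = 0.828
  V/F = 0.828: g = 0.0127, g' = -0.669 → V/F = 0.847
Converged at V/F = 0.847.
Then V = V/F·F = 0.8472·383.7 = 325.1 mol/h and L = F − V = 58.6 mol/h.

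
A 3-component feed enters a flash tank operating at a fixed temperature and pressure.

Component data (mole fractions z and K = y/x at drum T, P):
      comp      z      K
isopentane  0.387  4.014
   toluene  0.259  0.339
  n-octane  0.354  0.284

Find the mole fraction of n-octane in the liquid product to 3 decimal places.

Let ψ = V/F and solve Σ zᵢ(Kᵢ−1)/(1+ψ(Kᵢ−1)) = 0.
Check two-phase: ΣzᵢKᵢ = 1.742 > 1 and Σzᵢ/Kᵢ = 2.107 > 1, so g(0) = 0.742 > 0 and g(1) = -1.107 < 0.
Newton–Raphson from ψ = 0.5:
  ψ = 0.500: g = -0.1853, g' = -1.252 → ψ = 0.352
  ψ = 0.352: g = 0.0039, g' = -1.344 → ψ = 0.355
Converged at ψ = 0.355.
Compositions from xᵢ = zᵢ/(1+ψ(Kᵢ−1)), yᵢ = Kᵢxᵢ:
  isopentane: x = 0.187, y = 0.750
  toluene: x = 0.338, y = 0.115
  n-octane: x = 0.475, y = 0.135

x_n-octane = 0.475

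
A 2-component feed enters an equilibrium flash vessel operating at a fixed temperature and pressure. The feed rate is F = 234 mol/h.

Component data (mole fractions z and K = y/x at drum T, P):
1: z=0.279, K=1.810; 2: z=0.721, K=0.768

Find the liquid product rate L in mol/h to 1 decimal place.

L = 160.9 mol/h

Material balance + equilibrium reduce to Σ zᵢ(Kᵢ−1)/(1+ψ(Kᵢ−1)) = 0.
g(0) = ΣzᵢKᵢ − 1 = 0.059 and g(1) = 1 − Σzᵢ/Kᵢ = -0.093, so a root lies in (0, 1).
Binary case is linear: z₁(K₁−1)(1+ψ(K₂−1)) + z₂(K₂−1)(1+ψ(K₁−1)) = 0
⇒ ψ = [z₁(K₁−1)+z₂(K₂−1)] / [−(K₁−1)(K₂−1)] = 0.0587/0.1879 = 0.312
Then V = ψ·F = 0.3125·234 = 73.1 mol/h and L = F − V = 160.9 mol/h.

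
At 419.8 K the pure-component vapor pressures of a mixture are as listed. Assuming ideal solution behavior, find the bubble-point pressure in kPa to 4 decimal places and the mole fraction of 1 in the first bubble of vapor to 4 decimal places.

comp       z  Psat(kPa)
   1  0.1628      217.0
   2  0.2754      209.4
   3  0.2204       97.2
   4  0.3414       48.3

Pbub = 130.9089 kPa, y_1 = 0.2699

At the bubble point ψ → 0, so ΣzᵢKᵢ = 1 with Kᵢ = Pᵢˢᵃᵗ/P ⇒ P = ΣzᵢPᵢˢᵃᵗ.
P = 0.1628·217.0 + 0.2754·209.4 + 0.2204·97.2 + 0.3414·48.3 = 130.9089 kPa
yᵢ = zᵢPᵢˢᵃᵗ/P ⇒ y_1 = 0.1628·217.0/130.9089 = 0.2699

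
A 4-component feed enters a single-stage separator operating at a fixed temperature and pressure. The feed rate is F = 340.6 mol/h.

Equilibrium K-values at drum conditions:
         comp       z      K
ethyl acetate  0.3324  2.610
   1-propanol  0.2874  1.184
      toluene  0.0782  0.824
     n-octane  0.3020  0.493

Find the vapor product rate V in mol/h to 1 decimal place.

V = 278.0 mol/h

Iterate (Newton) starting at V/F = 0.5:
  V/F = 0.5000: g = 0.12472, g' = -0.4148 → V/F = 0.8006
  V/F = 0.8006: g = 0.00613, g' = -0.3951 → V/F = 0.8162
  V/F = 0.8162: g = -0.00002, g' = -0.3975 → V/F = 0.8161
Converged at V/F = 0.8161.
Then V = V/F·F = 0.8161·340.6 = 278.0 mol/h and L = F − V = 62.6 mol/h.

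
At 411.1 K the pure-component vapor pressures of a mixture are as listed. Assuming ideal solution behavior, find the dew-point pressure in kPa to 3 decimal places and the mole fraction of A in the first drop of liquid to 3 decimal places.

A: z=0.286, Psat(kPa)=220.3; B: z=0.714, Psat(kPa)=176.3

Pdew = 186.981 kPa, x_A = 0.243

At the dew point ψ → 1, so Σzᵢ/Kᵢ = 1 with Kᵢ = Pᵢˢᵃᵗ/P ⇒ 1/P = Σzᵢ/Pᵢˢᵃᵗ.
1/P = 0.286/220.3 + 0.714/176.3 = 0.005348 ⇒ P = 186.981 kPa
xᵢ = zᵢP/Pᵢˢᵃᵗ ⇒ x_A = 0.286·186.981/220.3 = 0.243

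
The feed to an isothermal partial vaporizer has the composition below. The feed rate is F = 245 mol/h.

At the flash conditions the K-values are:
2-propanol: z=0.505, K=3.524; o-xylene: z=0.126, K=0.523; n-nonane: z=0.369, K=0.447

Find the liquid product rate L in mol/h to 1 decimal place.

Material balance + equilibrium reduce to Σ zᵢ(Kᵢ−1)/(1+ψ(Kᵢ−1)) = 0.
g(0) = ΣzᵢKᵢ − 1 = 1.010 and g(1) = 1 − Σzᵢ/Kᵢ = -0.210, so a root lies in (0, 1).
Newton iteration, ψ⁰ = 0.33:
  ψ = 0.330: g = 0.3745, g' = -1.167 → ψ = 0.651
  ψ = 0.651: g = 0.0763, g' = -0.796 → ψ = 0.747
  ψ = 0.747: g = 0.0009, g' = -0.783 → ψ = 0.748
Converged at ψ = 0.748.
Then V = ψ·F = 0.7479·245 = 183.2 mol/h and L = F − V = 61.8 mol/h.

L = 61.8 mol/h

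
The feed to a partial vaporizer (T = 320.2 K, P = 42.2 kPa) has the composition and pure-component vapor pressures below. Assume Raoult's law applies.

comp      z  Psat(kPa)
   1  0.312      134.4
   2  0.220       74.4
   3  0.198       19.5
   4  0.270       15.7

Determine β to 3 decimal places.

β = 0.574

Raoult's law: Kᵢ = Pᵢˢᵃᵗ/P = Pᵢˢᵃᵗ/42.2.
  K_1 = 134.4/42.2 = 3.18483, K_2 = 74.4/42.2 = 1.76303, K_3 = 19.5/42.2 = 0.46209, K_4 = 15.7/42.2 = 0.37204
Material balance + equilibrium reduce to Σ zᵢ(Kᵢ−1)/(1+β(Kᵢ−1)) = 0.
g(0) = ΣzᵢKᵢ − 1 = 0.573 and g(1) = 1 − Σzᵢ/Kᵢ = -0.377, so a root lies in (0, 1).
Newton iteration, β⁰ = 0.5:
  β = 0.500: g = 0.0544, g' = -0.741 → β = 0.574
Converged at β = 0.574.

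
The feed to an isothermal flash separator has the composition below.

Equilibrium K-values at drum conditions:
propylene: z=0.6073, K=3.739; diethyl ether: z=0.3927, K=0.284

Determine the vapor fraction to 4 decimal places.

ψ = 0.7048

Let ψ = V/F and solve Σ zᵢ(Kᵢ−1)/(1+ψ(Kᵢ−1)) = 0.
g(0) = ΣzᵢKᵢ − 1 = 1.3822 and g(1) = 1 − Σzᵢ/Kᵢ = -0.5452, so a root lies in (0, 1).
Binary case is linear: z₁(K₁−1)(1+ψ(K₂−1)) + z₂(K₂−1)(1+ψ(K₁−1)) = 0
⇒ ψ = [z₁(K₁−1)+z₂(K₂−1)] / [−(K₁−1)(K₂−1)] = 1.38222/1.96112 = 0.7048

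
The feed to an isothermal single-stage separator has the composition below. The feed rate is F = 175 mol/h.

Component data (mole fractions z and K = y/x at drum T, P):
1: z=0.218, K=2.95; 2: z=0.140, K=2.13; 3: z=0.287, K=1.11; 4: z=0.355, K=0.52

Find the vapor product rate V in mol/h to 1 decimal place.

Material balance + equilibrium reduce to Σ zᵢ(Kᵢ−1)/(1+ψ(Kᵢ−1)) = 0.
g(0) = ΣzᵢKᵢ − 1 = 0.444 and g(1) = 1 − Σzᵢ/Kᵢ = -0.081, so a root lies in (0, 1).
Newton iteration, ψ⁰ = 0.5:
  ψ = 0.500: g = 0.1220, g' = -0.430 → ψ = 0.784
  ψ = 0.784: g = 0.0080, g' = -0.393 → ψ = 0.804
Converged at ψ = 0.804.
Then V = ψ·F = 0.8039·175 = 140.7 mol/h and L = F − V = 34.3 mol/h.

V = 140.7 mol/h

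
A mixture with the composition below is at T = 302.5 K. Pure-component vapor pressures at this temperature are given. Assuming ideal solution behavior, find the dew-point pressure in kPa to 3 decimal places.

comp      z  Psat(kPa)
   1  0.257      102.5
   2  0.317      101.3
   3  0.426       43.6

Pdew = 64.904 kPa

At the dew point ψ → 1, so Σzᵢ/Kᵢ = 1 with Kᵢ = Pᵢˢᵃᵗ/P ⇒ 1/P = Σzᵢ/Pᵢˢᵃᵗ.
1/P = 0.257/102.5 + 0.317/101.3 + 0.426/43.6 = 0.015407 ⇒ P = 64.904 kPa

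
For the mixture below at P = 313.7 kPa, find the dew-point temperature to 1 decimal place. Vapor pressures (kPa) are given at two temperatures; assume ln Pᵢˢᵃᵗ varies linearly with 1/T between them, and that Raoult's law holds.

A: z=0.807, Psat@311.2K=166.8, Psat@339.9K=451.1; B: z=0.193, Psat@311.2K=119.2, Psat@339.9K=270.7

Dew-point temperature: Σzᵢ·P/Pᵢˢᵃᵗ(T) = 1. Interpolate ln Pᵢˢᵃᵗ = aᵢ + bᵢ/T.
  T = 311.2 K: ΣzᵢP/Pᵢˢᵃᵗ = 2.0256
  T = 339.9 K: ΣzᵢP/Pᵢˢᵃᵗ = 0.7849
  T = 325.5 K: ΣzᵢP/Pᵢˢᵃᵗ = 1.2359
  T = 332.7 K: ΣzᵢP/Pᵢˢᵃᵗ = 0.9799
  T = 329.1 K: ΣzᵢP/Pᵢˢᵃᵗ = 1.0990
  T = 330.9 K: ΣzᵢP/Pᵢˢᵃᵗ = 1.0374
Interpolating between 330.9 K and 332.7 K gives T ≈ 332.1 K.

T = 332.1 K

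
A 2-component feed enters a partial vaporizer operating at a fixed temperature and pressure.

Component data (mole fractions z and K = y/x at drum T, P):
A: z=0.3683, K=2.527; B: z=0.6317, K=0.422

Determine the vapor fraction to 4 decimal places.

ψ = 0.2235

Material balance + equilibrium reduce to Σ zᵢ(Kᵢ−1)/(1+ψ(Kᵢ−1)) = 0.
g(0) = ΣzᵢKᵢ − 1 = 0.1973 and g(1) = 1 − Σzᵢ/Kᵢ = -0.6427, so a root lies in (0, 1).
Binary case is linear: z₁(K₁−1)(1+ψ(K₂−1)) + z₂(K₂−1)(1+ψ(K₁−1)) = 0
⇒ ψ = [z₁(K₁−1)+z₂(K₂−1)] / [−(K₁−1)(K₂−1)] = 0.19727/0.88261 = 0.2235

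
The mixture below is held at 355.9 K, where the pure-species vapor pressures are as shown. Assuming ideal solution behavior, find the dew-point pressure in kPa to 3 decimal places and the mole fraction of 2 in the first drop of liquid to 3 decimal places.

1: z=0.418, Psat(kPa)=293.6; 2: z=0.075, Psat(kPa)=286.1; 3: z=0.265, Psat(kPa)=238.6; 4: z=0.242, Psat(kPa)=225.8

Pdew = 258.515 kPa, x_2 = 0.068

At the dew point ψ → 1, so Σzᵢ/Kᵢ = 1 with Kᵢ = Pᵢˢᵃᵗ/P ⇒ 1/P = Σzᵢ/Pᵢˢᵃᵗ.
1/P = 0.418/293.6 + 0.075/286.1 + 0.265/238.6 + 0.242/225.8 = 0.003868 ⇒ P = 258.515 kPa
xᵢ = zᵢP/Pᵢˢᵃᵗ ⇒ x_2 = 0.075·258.515/286.1 = 0.068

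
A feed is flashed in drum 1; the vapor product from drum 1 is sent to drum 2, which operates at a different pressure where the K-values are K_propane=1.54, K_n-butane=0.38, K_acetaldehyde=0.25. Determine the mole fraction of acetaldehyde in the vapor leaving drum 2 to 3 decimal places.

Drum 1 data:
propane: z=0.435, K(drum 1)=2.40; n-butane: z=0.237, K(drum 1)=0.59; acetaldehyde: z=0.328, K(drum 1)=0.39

y_acetaldehyde (drum 2) = 0.057

Drum 1:
Let ψ₁ = V/F and solve Σ zᵢ(Kᵢ−1)/(1+ψ₁(Kᵢ−1)) = 0.
g(0) = ΣzᵢKᵢ − 1 = 0.312 and g(1) = 1 − Σzᵢ/Kᵢ = -0.424, so a root lies in (0, 1).
Newton iteration, ψ₁⁰ = 0.5:
  ψ₁ = 0.500: g = -0.0519, g' = -0.611 → ψ₁ = 0.415
Converged at ψ₁ = 0.415.
Drum-1 compositions:
  propane: x = 0.275, y = 0.660
  n-butane: x = 0.286, y = 0.169
  acetaldehyde: x = 0.439, y = 0.171
Drum-2 feed = drum-1 vapor: z₂ = (0.6601, 0.1685, 0.1713).
Drum 2:
Let ψ₂ = V/F and solve Σ zᵢ(Kᵢ−1)/(1+ψ₂(Kᵢ−1)) = 0.
Feasibility: ΣzᵢKᵢ = 1.123, Σzᵢ/Kᵢ = 1.557 — both > 1, two phases present.
Newton–Raphson from ψ₂ = 0.5:
  ψ₂ = 0.500: g = -0.0763, g' = -0.502 → ψ₂ = 0.348
  ψ₂ = 0.348: g = -0.0070, g' = -0.418 → ψ₂ = 0.331
Converged at ψ₂ = 0.331.
  propane: x = 0.560, y = 0.862
  n-butane: x = 0.212, y = 0.081
  acetaldehyde: x = 0.228, y = 0.057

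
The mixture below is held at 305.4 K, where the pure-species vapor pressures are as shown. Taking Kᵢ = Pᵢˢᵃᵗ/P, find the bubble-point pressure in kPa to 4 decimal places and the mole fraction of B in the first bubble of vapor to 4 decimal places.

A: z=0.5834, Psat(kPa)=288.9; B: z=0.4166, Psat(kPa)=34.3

Pbub = 182.8336 kPa, y_B = 0.0782

At the bubble point ψ → 0, so ΣzᵢKᵢ = 1 with Kᵢ = Pᵢˢᵃᵗ/P ⇒ P = ΣzᵢPᵢˢᵃᵗ.
P = 0.5834·288.9 + 0.4166·34.3 = 182.8336 kPa
yᵢ = zᵢPᵢˢᵃᵗ/P ⇒ y_B = 0.4166·34.3/182.8336 = 0.0782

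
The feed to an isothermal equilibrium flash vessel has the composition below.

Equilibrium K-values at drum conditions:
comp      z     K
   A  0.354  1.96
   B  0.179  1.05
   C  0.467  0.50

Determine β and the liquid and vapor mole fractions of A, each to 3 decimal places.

β = 0.294, x_A = 0.276, y_A = 0.541

Newton–Raphson from β = 0.5:
  β = 0.500: g = -0.0730, g' = -0.357 → β = 0.296
  β = 0.296: g = -0.0004, g' = -0.359 → β = 0.294
Converged at β = 0.294.
Compositions from xᵢ = zᵢ/(1+β(Kᵢ−1)), yᵢ = Kᵢxᵢ:
  A: x = 0.276, y = 0.541
  B: x = 0.176, y = 0.185
  C: x = 0.548, y = 0.274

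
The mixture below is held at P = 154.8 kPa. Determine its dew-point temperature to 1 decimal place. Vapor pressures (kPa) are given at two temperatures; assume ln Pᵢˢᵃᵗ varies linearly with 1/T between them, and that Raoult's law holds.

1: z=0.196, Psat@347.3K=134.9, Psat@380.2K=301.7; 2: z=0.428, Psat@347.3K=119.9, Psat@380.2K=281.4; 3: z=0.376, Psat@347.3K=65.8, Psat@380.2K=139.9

Dew-point temperature: Σzᵢ·P/Pᵢˢᵃᵗ(T) = 1. Interpolate ln Pᵢˢᵃᵗ = aᵢ + bᵢ/T.
  T = 347.3 K: ΣzᵢP/Pᵢˢᵃᵗ = 1.6621
  T = 380.2 K: ΣzᵢP/Pᵢˢᵃᵗ = 0.7521
  T = 363.8 K: ΣzᵢP/Pᵢˢᵃᵗ = 1.0966
  T = 372.0 K: ΣzᵢP/Pᵢˢᵃᵗ = 0.9043
  T = 367.9 K: ΣzᵢP/Pᵢˢᵃᵗ = 0.9947
  T = 365.9 K: ΣzᵢP/Pᵢˢᵃᵗ = 1.0429
Interpolating between 365.9 K and 367.9 K gives T ≈ 367.7 K.

T = 367.7 K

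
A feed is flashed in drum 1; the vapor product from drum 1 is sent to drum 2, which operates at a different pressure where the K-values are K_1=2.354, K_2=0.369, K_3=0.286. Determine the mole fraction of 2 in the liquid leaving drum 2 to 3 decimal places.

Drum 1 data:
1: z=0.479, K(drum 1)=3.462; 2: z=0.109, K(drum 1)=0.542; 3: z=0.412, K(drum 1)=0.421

x_2 (drum 2) = 0.142

Drum 1:
Rachford–Rice: g(ψ₁) = Σ zᵢ(Kᵢ−1)/(1+ψ₁(Kᵢ−1)) = 0.
g(0) = ΣzᵢKᵢ − 1 = 0.891 and g(1) = 1 − Σzᵢ/Kᵢ = -0.318, so a root lies in (0, 1).
Iterate (Newton) starting at ψ₁ = 0.5:
  ψ₁ = 0.500: g = 0.1281, g' = -0.895 → ψ₁ = 0.643
  ψ₁ = 0.643: g = 0.0057, g' = -0.832 → ψ₁ = 0.650
Converged at ψ₁ = 0.650.
Drum-1 compositions:
  1: x = 0.184, y = 0.638
  2: x = 0.155, y = 0.084
  3: x = 0.661, y = 0.278
Drum-2 feed = drum-1 vapor: z₂ = (0.6378, 0.0841, 0.2781).
Drum 2:
Material balance + equilibrium reduce to Σ zᵢ(Kᵢ−1)/(1+ψ₂(Kᵢ−1)) = 0.
Feasibility: ΣzᵢKᵢ = 1.612, Σzᵢ/Kᵢ = 1.471 — both > 1, two phases present.
Iterate (Newton) starting at ψ₂ = 0.52:
  ψ₂ = 0.520: g = 0.1119, g' = -0.836 → ψ₂ = 0.654
  ψ₂ = 0.654: g = -0.0049, g' = -0.925 → ψ₂ = 0.649
Converged at ψ₂ = 0.649.
  1: x = 0.340, y = 0.799
  2: x = 0.142, y = 0.053
  3: x = 0.518, y = 0.148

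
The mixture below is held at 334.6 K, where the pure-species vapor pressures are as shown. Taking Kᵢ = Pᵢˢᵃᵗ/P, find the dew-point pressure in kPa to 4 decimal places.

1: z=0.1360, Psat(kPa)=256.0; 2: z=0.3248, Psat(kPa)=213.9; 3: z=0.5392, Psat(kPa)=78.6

Pdew = 112.2364 kPa

At the dew point ψ → 1, so Σzᵢ/Kᵢ = 1 with Kᵢ = Pᵢˢᵃᵗ/P ⇒ 1/P = Σzᵢ/Pᵢˢᵃᵗ.
1/P = 0.1360/256.0 + 0.3248/213.9 + 0.5392/78.6 = 0.0089098 ⇒ P = 112.2364 kPa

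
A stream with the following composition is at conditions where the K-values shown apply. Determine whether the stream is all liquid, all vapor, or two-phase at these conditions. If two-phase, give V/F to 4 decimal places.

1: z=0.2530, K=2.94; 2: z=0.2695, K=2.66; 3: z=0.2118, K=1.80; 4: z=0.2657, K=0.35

two-phase, V/F = 0.9413

ΣzᵢKᵢ = 1.9349; Σzᵢ/Kᵢ = 1.0642.
Both exceed 1, so a two-phase solution exists.
Iterate (Newton) starting at ψ = 0.5:
  ψ = 0.5000: g = 0.35878, g' = -0.7826 → ψ = 0.9584
  ψ = 0.9584: g = -0.01784, g' = -1.0602 → ψ = 0.9416
  ψ = 0.9416: g = -0.00033, g' = -1.0221 → ψ = 0.9413
Converged at ψ = 0.9413.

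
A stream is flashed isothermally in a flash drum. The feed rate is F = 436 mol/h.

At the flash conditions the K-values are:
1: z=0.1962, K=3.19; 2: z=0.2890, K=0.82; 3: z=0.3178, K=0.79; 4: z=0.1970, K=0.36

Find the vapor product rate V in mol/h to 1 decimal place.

V = 111.2 mol/h

Rachford–Rice: g(ψ) = Σ zᵢ(Kᵢ−1)/(1+ψ(Kᵢ−1)) = 0.
g(0) = ΣzᵢKᵢ − 1 = 0.1848 and g(1) = 1 − Σzᵢ/Kᵢ = -0.3634, so a root lies in (0, 1).
Newton–Raphson from ψ = 0.44:
  ψ = 0.4400: g = -0.08671, g' = -0.4285 → ψ = 0.2376
  ψ = 0.2376: g = 0.00932, g' = -0.5450 → ψ = 0.2547
  ψ = 0.2547: g = 0.00014, g' = -0.5288 → ψ = 0.2550
Converged at ψ = 0.2550.
Then V = ψ·F = 0.2550·436 = 111.2 mol/h and L = F − V = 324.8 mol/h.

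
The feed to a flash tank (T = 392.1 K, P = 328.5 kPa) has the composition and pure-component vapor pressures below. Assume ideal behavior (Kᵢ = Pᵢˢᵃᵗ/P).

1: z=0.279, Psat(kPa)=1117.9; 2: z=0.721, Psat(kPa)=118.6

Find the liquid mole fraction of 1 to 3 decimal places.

Raoult's law: Kᵢ = Pᵢˢᵃᵗ/P = Pᵢˢᵃᵗ/328.5.
  K_1 = 1117.9/328.5 = 3.40304, K_2 = 118.6/328.5 = 0.36104
Let ψ = V/F and solve Σ zᵢ(Kᵢ−1)/(1+ψ(Kᵢ−1)) = 0.
g(0) = ΣzᵢKᵢ − 1 = 0.210 and g(1) = 1 − Σzᵢ/Kᵢ = -1.079, so a root lies in (0, 1).
Newton–Raphson from ψ = 0.5:
  ψ = 0.500: g = -0.3724, g' = -0.968 → ψ = 0.115
  ψ = 0.115: g = 0.0277, g' = -1.331 → ψ = 0.136
  ψ = 0.136: g = 0.0007, g' = -1.268 → ψ = 0.137
Converged at ψ = 0.137.
Compositions from xᵢ = zᵢ/(1+ψ(Kᵢ−1)), yᵢ = Kᵢxᵢ:
  1: x = 0.210, y = 0.715
  2: x = 0.790, y = 0.285

x_1 = 0.210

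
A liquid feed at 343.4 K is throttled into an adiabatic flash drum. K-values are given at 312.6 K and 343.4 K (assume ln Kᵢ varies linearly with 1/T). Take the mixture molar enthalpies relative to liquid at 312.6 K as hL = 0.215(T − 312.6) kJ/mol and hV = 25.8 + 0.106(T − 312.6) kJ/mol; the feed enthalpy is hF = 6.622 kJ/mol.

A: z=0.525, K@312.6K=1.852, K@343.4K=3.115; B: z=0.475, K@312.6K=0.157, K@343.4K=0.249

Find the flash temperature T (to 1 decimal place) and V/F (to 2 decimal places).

T = 319.5 K, V/F = 0.20

Adiabatic flash: solve Rachford–Rice at each trial T, then check hF = ψ·hV(T) + (1−ψ)·hL(T).
  T = 312.6 K: K = (1.852, 0.157), RR gives ψ = 0.065, H_out = 1.684 kJ/mol
  T = 343.4 K: K = (3.115, 0.249), RR gives ψ = 0.474, H_out = 17.271 kJ/mol
  T = 328.0 K: K = (2.431, 0.200), RR gives ψ = 0.324, H_out = 11.133 kJ/mol
  T = 320.3 K: K = (2.129, 0.178), RR gives ψ = 0.218, H_out = 7.089 kJ/mol
  T = 316.5 K: K = (1.989, 0.167), RR gives ψ = 0.150, H_out = 4.651 kJ/mol
  T = 318.4 K: K = (2.058, 0.172), RR gives ψ = 0.186, H_out = 5.917 kJ/mol
Linear interpolation between T = 318.4 (H_out = 5.917) and T = 320.3 (H_out = 7.089) on hF = 6.622 gives T ≈ 319.5 K, at which ψ = 0.20.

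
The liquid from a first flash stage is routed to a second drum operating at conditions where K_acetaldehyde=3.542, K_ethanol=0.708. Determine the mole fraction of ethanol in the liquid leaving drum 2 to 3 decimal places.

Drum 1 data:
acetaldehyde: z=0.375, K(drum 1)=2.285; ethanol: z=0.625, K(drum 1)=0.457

Drum 1:
Rachford–Rice: g(ψ₁) = Σ zᵢ(Kᵢ−1)/(1+ψ₁(Kᵢ−1)) = 0.
Feasibility: ΣzᵢKᵢ = 1.143, Σzᵢ/Kᵢ = 1.532 — both > 1, two phases present.
Iterate (Newton) starting at ψ₁ = 0.54:
  ψ₁ = 0.540: g = -0.1957, g' = -0.585 → ψ₁ = 0.205
  ψ₁ = 0.205: g = -0.0007, g' = -0.621 → ψ₁ = 0.204
Converged at ψ₁ = 0.204.
Drum-1 compositions:
  acetaldehyde: x = 0.297, y = 0.679
  ethanol: x = 0.703, y = 0.321
Drum-2 feed = drum-1 liquid: z₂ = (0.2970, 0.7030).
Drum 2:
Newton iteration, ψ₂⁰ = 0.61:
  ψ₂ = 0.610: g = 0.0463, g' = -0.384 → ψ₂ = 0.731
  ψ₂ = 0.731: g = 0.0033, g' = -0.332 → ψ₂ = 0.741
Converged at ψ₂ = 0.741.
  acetaldehyde: x = 0.103, y = 0.365
  ethanol: x = 0.897, y = 0.635

x_ethanol (drum 2) = 0.897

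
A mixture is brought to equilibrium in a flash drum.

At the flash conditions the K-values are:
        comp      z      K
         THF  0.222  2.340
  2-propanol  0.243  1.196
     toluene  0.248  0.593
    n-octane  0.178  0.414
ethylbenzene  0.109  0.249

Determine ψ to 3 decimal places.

ψ = 0.109

Let ψ = V/F and solve Σ zᵢ(Kᵢ−1)/(1+ψ(Kᵢ−1)) = 0.
g(0) = ΣzᵢKᵢ − 1 = 0.058 and g(1) = 1 − Σzᵢ/Kᵢ = -0.584, so a root lies in (0, 1).
Newton iteration, ψ⁰ = 0.5:
  ψ = 0.500: g = -0.1838, g' = -0.495 → ψ = 0.129
  ψ = 0.129: g = -0.0099, g' = -0.491 → ψ = 0.109
Converged at ψ = 0.109.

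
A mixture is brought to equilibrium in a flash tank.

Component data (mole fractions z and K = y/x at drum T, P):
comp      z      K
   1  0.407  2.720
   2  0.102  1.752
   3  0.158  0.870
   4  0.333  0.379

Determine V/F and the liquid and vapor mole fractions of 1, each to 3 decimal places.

Iterate (Newton) starting at V/F = 0.5:
  V/F = 0.500: g = 0.1102, g' = -0.652 → V/F = 0.669
Converged at V/F = 0.669.
Compositions from xᵢ = zᵢ/(1+V/F(Kᵢ−1)), yᵢ = Kᵢxᵢ:
  1: x = 0.189, y = 0.515
  2: x = 0.068, y = 0.119
  3: x = 0.173, y = 0.151
  4: x = 0.570, y = 0.216

V/F = 0.669, x_1 = 0.189, y_1 = 0.515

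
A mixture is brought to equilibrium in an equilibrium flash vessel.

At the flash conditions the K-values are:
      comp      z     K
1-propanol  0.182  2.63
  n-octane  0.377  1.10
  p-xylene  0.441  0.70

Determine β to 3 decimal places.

Material balance + equilibrium reduce to Σ zᵢ(Kᵢ−1)/(1+β(Kᵢ−1)) = 0.
Feasibility: ΣzᵢKᵢ = 1.202, Σzᵢ/Kᵢ = 1.042 — both > 1, two phases present.
Newton–Raphson from β = 0.5:
  β = 0.500: g = 0.0437, g' = -0.205 → β = 0.713
  β = 0.713: g = 0.0041, g' = -0.171 → β = 0.737
Converged at β = 0.737.

β = 0.737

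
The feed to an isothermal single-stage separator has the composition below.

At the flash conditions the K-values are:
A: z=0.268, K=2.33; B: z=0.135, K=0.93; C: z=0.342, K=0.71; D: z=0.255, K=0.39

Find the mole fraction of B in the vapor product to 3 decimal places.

Iterate (Newton) starting at V/F = 0.5:
  V/F = 0.500: g = -0.1355, g' = -0.408 → V/F = 0.167
  V/F = 0.167: g = 0.0045, g' = -0.467 → V/F = 0.177
Converged at V/F = 0.177.
Compositions from xᵢ = zᵢ/(1+V/F(Kᵢ−1)), yᵢ = Kᵢxᵢ:
  A: x = 0.217, y = 0.505
  B: x = 0.137, y = 0.127
  C: x = 0.361, y = 0.256
  D: x = 0.286, y = 0.111

y_B = 0.127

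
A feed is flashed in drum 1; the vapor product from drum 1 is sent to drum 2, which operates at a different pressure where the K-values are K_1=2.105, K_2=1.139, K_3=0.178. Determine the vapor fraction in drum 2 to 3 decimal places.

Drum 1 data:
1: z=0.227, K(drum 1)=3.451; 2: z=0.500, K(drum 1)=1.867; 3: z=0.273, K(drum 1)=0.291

Drum 1:
Material balance + equilibrium reduce to Σ zᵢ(Kᵢ−1)/(1+ψ₁(Kᵢ−1)) = 0.
g(0) = ΣzᵢKᵢ − 1 = 0.796 and g(1) = 1 − Σzᵢ/Kᵢ = -0.272, so a root lies in (0, 1).
Newton–Raphson from ψ₁ = 0.49:
  ψ₁ = 0.490: g = 0.2604, g' = -0.789 → ψ₁ = 0.820
  ψ₁ = 0.820: g = -0.0243, g' = -1.062 → ψ₁ = 0.797
Converged at ψ₁ = 0.797.
Drum-1 compositions:
  1: x = 0.077, y = 0.265
  2: x = 0.296, y = 0.552
  3: x = 0.627, y = 0.183
Drum-2 feed = drum-1 vapor: z₂ = (0.2653, 0.5521, 0.1826).
Drum 2:
Material balance + equilibrium reduce to Σ zᵢ(Kᵢ−1)/(1+ψ₂(Kᵢ−1)) = 0.
g(0) = ΣzᵢKᵢ − 1 = 0.220 and g(1) = 1 − Σzᵢ/Kᵢ = -0.636, so a root lies in (0, 1).
Newton iteration, ψ₂⁰ = 0.69:
  ψ₂ = 0.690: g = -0.1104, g' = -0.772 → ψ₂ = 0.547
  ψ₂ = 0.547: g = -0.0186, g' = -0.542 → ψ₂ = 0.513
  ψ₂ = 0.513: g = -0.0006, g' = -0.510 → ψ₂ = 0.512
Converged at ψ₂ = 0.511.
  1: x = 0.170, y = 0.357
  2: x = 0.515, y = 0.587
  3: x = 0.315, y = 0.056

V/F (drum 2) = 0.511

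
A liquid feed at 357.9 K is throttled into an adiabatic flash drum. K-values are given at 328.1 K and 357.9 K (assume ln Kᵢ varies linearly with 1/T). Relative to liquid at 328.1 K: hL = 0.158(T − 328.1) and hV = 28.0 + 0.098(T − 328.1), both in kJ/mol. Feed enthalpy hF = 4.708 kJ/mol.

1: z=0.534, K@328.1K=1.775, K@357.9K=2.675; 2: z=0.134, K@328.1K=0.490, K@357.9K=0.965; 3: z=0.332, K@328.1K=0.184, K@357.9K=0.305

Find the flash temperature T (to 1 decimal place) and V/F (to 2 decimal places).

T = 329.4 K, V/F = 0.16

Adiabatic flash: solve Rachford–Rice at each trial T, then check hF = ψ·hV(T) + (1−ψ)·hL(T).
  T = 328.1 K: K = (1.775, 0.490, 0.184), RR gives ψ = 0.130, H_out = 3.626 kJ/mol
  T = 357.9 K: K = (2.675, 0.965, 0.305), RR gives ψ = 0.653, H_out = 21.823 kJ/mol
  T = 343.0 K: K = (2.199, 0.698, 0.240), RR gives ψ = 0.431, H_out = 14.032 kJ/mol
  T = 335.6 K: K = (1.982, 0.588, 0.211), RR gives ψ = 0.298, H_out = 9.392 kJ/mol
  T = 331.9 K: K = (1.878, 0.538, 0.197), RR gives ψ = 0.221, H_out = 6.724 kJ/mol
  T = 330.0 K: K = (1.826, 0.514, 0.191), RR gives ψ = 0.177, H_out = 5.228 kJ/mol
Linear interpolation between T = 328.1 (H_out = 3.626) and T = 330.0 (H_out = 5.228) on hF = 4.708 gives T ≈ 329.4 K, at which ψ = 0.16.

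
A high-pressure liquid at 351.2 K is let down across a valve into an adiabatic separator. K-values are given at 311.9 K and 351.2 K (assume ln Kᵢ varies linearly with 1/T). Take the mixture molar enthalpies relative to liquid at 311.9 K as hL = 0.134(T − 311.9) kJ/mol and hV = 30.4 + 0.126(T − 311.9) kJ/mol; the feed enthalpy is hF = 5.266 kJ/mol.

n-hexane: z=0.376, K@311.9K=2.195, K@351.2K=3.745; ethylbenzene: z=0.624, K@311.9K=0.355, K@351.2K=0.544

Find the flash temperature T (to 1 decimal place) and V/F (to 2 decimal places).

Adiabatic flash: solve Rachford–Rice at each trial T, then check hF = ψ·hV(T) + (1−ψ)·hL(T).
  T = 311.9 K: K = (2.195, 0.355), RR gives ψ = 0.061, H_out = 1.847 kJ/mol
  T = 351.2 K: K = (3.745, 0.544), RR gives ψ = 0.597, H_out = 23.234 kJ/mol
  T = 331.5 K: K = (2.911, 0.445), RR gives ψ = 0.351, H_out = 13.232 kJ/mol
  T = 321.7 K: K = (2.539, 0.399), RR gives ψ = 0.220, H_out = 7.978 kJ/mol
  T = 316.8 K: K = (2.363, 0.377), RR gives ψ = 0.145, H_out = 5.070 kJ/mol
  T = 319.2 K: K = (2.448, 0.387), RR gives ψ = 0.183, H_out = 6.527 kJ/mol
Linear interpolation between T = 316.8 (H_out = 5.070) and T = 319.2 (H_out = 6.527) on hF = 5.266 gives T ≈ 317.1 K, at which ψ = 0.15.

T = 317.1 K, V/F = 0.15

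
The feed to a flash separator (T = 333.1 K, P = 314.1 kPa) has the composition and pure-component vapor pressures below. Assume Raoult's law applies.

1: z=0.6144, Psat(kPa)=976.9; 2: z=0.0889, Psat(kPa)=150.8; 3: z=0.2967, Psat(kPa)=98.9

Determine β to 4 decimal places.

Raoult's law: Kᵢ = Pᵢˢᵃᵗ/P = Pᵢˢᵃᵗ/314.1.
  K_1 = 976.9/314.1 = 3.110156, K_2 = 150.8/314.1 = 0.480102, K_3 = 98.9/314.1 = 0.314868
Newton iteration, β⁰ = 0.36:
  β = 0.3600: g = 0.41009, g' = -1.1653 → β = 0.7119
  β = 0.7119: g = 0.04791, g' = -1.0283 → β = 0.7585
  β = 0.7585: g = -0.00099, g' = -1.0737 → β = 0.7576
Converged at β = 0.7576.

β = 0.7576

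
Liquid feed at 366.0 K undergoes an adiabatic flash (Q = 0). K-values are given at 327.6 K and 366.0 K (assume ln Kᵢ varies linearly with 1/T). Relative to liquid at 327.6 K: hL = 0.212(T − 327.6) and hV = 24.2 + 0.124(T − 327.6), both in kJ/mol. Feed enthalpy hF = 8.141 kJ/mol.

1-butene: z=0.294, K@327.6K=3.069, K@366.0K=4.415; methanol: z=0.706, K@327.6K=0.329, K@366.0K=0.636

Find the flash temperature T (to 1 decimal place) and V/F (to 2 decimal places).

T = 341.2 K, V/F = 0.23

Adiabatic flash: solve Rachford–Rice at each trial T, then check hF = ψ·hV(T) + (1−ψ)·hL(T).
  T = 327.6 K: K = (3.069, 0.329), RR gives ψ = 0.097, H_out = 2.346 kJ/mol
  T = 366.0 K: K = (4.415, 0.636), RR gives ψ = 0.601, H_out = 20.653 kJ/mol
  T = 346.8 K: K = (3.718, 0.466), RR gives ψ = 0.291, H_out = 10.614 kJ/mol
  T = 337.2 K: K = (3.387, 0.393), RR gives ψ = 0.189, H_out = 6.449 kJ/mol
  T = 342.0 K: K = (3.551, 0.429), RR gives ψ = 0.238, H_out = 8.507 kJ/mol
  T = 339.6 K: K = (3.469, 0.411), RR gives ψ = 0.213, H_out = 7.474 kJ/mol
  T = 340.8 K: K = (3.510, 0.420), RR gives ψ = 0.225, H_out = 7.989 kJ/mol
Linear interpolation between T = 340.8 (H_out = 7.989) and T = 342.0 (H_out = 8.507) on hF = 8.141 gives T ≈ 341.2 K, at which ψ = 0.23.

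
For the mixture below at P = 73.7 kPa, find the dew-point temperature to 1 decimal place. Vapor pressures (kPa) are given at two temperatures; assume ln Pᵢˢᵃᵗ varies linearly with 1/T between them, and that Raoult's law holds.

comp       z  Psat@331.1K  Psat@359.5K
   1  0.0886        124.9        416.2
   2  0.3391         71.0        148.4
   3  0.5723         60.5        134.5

T = 334.3 K

Dew-point temperature: Σzᵢ·P/Pᵢˢᵃᵗ(T) = 1. Interpolate ln Pᵢˢᵃᵗ = aᵢ + bᵢ/T.
  T = 331.1 K: ΣzᵢP/Pᵢˢᵃᵗ = 1.1014
  T = 359.5 K: ΣzᵢP/Pᵢˢᵃᵗ = 0.4977
  T = 345.3 K: ΣzᵢP/Pᵢˢᵃᵗ = 0.7277
  T = 338.2 K: ΣzᵢP/Pᵢˢᵃᵗ = 0.8911
  T = 334.6 K: ΣzᵢP/Pᵢˢᵃᵗ = 0.9910
  T = 332.9 K: ΣzᵢP/Pᵢˢᵃᵗ = 1.0429
Interpolating between 332.9 K and 334.6 K gives T ≈ 334.3 K.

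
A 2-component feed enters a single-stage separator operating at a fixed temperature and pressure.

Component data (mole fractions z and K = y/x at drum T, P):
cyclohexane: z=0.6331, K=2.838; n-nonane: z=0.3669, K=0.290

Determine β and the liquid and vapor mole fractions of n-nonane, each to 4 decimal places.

Rachford–Rice: g(β) = Σ zᵢ(Kᵢ−1)/(1+β(Kᵢ−1)) = 0.
g(0) = ΣzᵢKᵢ − 1 = 0.9031 and g(1) = 1 − Σzᵢ/Kᵢ = -0.4883, so a root lies in (0, 1).
Newton iteration, β⁰ = 0.37:
  β = 0.3700: g = 0.33930, g' = -1.0980 → β = 0.6790
  β = 0.6790: g = 0.01462, g' = -1.1128 → β = 0.6922
  β = 0.6922: g = -0.00011, g' = -1.1294 → β = 0.6921
Converged at β = 0.6921.
Compositions from xᵢ = zᵢ/(1+β(Kᵢ−1)), yᵢ = Kᵢxᵢ:
  cyclohexane: x = 0.2786, y = 0.7908
  n-nonane: x = 0.7214, y = 0.2092

β = 0.6921, x_n-nonane = 0.7214, y_n-nonane = 0.2092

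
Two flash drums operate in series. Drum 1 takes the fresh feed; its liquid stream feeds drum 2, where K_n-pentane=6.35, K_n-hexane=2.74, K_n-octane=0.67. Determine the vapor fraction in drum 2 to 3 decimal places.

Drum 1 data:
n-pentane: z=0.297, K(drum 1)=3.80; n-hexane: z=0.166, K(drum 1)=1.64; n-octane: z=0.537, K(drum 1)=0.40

V/F (drum 2) = 0.530

Drum 1:
Material balance + equilibrium reduce to Σ zᵢ(Kᵢ−1)/(1+ψ₁(Kᵢ−1)) = 0.
g(0) = ΣzᵢKᵢ − 1 = 0.616 and g(1) = 1 − Σzᵢ/Kᵢ = -0.522, so a root lies in (0, 1).
Iterate (Newton) starting at ψ₁ = 0.4:
  ψ₁ = 0.400: g = 0.0529, g' = -0.896 → ψ₁ = 0.459
  ψ₁ = 0.459: g = 0.0013, g' = -0.855 → ψ₁ = 0.461
Converged at ψ₁ = 0.461.
Drum-1 compositions:
  n-pentane: x = 0.130, y = 0.493
  n-hexane: x = 0.128, y = 0.210
  n-octane: x = 0.742, y = 0.297
Drum-2 feed = drum-1 liquid: z₂ = (0.1297, 0.1282, 0.7421).
Drum 2:
Material balance + equilibrium reduce to Σ zᵢ(Kᵢ−1)/(1+ψ₂(Kᵢ−1)) = 0.
g(0) = ΣzᵢKᵢ − 1 = 0.672 and g(1) = 1 − Σzᵢ/Kᵢ = -0.175, so a root lies in (0, 1).
Newton iteration, ψ₂⁰ = 0.64:
  ψ₂ = 0.640: g = -0.0480, g' = -0.406 → ψ₂ = 0.522
  ψ₂ = 0.522: g = 0.0041, g' = -0.483 → ψ₂ = 0.530
Converged at ψ₂ = 0.530.
  n-pentane: x = 0.034, y = 0.215
  n-hexane: x = 0.067, y = 0.183
  n-octane: x = 0.900, y = 0.603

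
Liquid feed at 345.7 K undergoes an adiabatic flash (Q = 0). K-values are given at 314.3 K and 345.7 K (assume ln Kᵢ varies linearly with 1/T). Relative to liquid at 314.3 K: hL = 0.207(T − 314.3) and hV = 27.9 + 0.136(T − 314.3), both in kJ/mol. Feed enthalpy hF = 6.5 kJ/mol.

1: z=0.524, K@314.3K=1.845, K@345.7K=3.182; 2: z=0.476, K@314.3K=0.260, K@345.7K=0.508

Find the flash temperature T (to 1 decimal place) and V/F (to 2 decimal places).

T = 316.9 K, V/F = 0.22

Adiabatic flash: solve Rachford–Rice at each trial T, then check hF = ψ·hV(T) + (1−ψ)·hL(T).
  T = 314.3 K: K = (1.845, 0.260), RR gives ψ = 0.145, H_out = 4.040 kJ/mol
  T = 345.7 K: K = (3.182, 0.508), RR gives ψ = 0.847, H_out = 28.240 kJ/mol
  T = 330.0 K: K = (2.455, 0.369), RR gives ψ = 0.504, H_out = 16.737 kJ/mol
  T = 322.1 K: K = (2.134, 0.311), RR gives ψ = 0.340, H_out = 10.924 kJ/mol
  T = 318.2 K: K = (1.986, 0.285), RR gives ψ = 0.250, H_out = 7.702 kJ/mol
  T = 316.2 K: K = (1.913, 0.272), RR gives ψ = 0.198, H_out = 5.892 kJ/mol
Linear interpolation between T = 316.2 (H_out = 5.892) and T = 318.2 (H_out = 7.702) on hF = 6.5 gives T ≈ 316.9 K, at which ψ = 0.22.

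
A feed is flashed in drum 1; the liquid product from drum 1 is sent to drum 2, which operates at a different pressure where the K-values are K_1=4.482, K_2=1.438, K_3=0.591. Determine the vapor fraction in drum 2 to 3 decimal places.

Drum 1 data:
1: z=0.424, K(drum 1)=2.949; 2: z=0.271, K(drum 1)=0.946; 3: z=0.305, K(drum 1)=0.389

V/F (drum 2) = 0.611

Drum 1:
Newton–Raphson from ψ₁ = 0.69:
  ψ₁ = 0.690: g = 0.0150, g' = -0.634 → ψ₁ = 0.714
Converged at ψ₁ = 0.714.
Drum-1 compositions:
  1: x = 0.177, y = 0.523
  2: x = 0.282, y = 0.267
  3: x = 0.541, y = 0.210
Drum-2 feed = drum-1 liquid: z₂ = (0.1773, 0.2819, 0.5408).
Drum 2:
Let ψ₂ = V/F and solve Σ zᵢ(Kᵢ−1)/(1+ψ₂(Kᵢ−1)) = 0.
Check two-phase: ΣzᵢKᵢ = 1.520 > 1 and Σzᵢ/Kᵢ = 1.151 > 1, so g(0) = 0.520 > 0 and g(1) = -0.151 < 0.
Newton–Raphson from ψ₂ = 0.38:
  ψ₂ = 0.380: g = 0.1098, g' = -0.565 → ψ₂ = 0.574
  ψ₂ = 0.574: g = 0.0154, g' = -0.428 → ψ₂ = 0.610
  ψ₂ = 0.610: g = 0.0003, g' = -0.414 → ψ₂ = 0.611
Converged at ψ₂ = 0.611.
  1: x = 0.057, y = 0.254
  2: x = 0.222, y = 0.320
  3: x = 0.721, y = 0.426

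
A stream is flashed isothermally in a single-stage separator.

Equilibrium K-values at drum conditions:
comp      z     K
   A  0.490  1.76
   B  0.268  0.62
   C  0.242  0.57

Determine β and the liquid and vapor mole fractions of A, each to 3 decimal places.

β = 0.541, x_A = 0.347, y_A = 0.611

Material balance + equilibrium reduce to Σ zᵢ(Kᵢ−1)/(1+β(Kᵢ−1)) = 0.
Check two-phase: ΣzᵢKᵢ = 1.166 > 1 and Σzᵢ/Kᵢ = 1.135 > 1, so g(0) = 0.166 > 0 and g(1) = -0.135 < 0.
Iterate (Newton) starting at β = 0.5:
  β = 0.500: g = 0.0116, g' = -0.280 → β = 0.541
Converged at β = 0.541.
Compositions from xᵢ = zᵢ/(1+β(Kᵢ−1)), yᵢ = Kᵢxᵢ:
  A: x = 0.347, y = 0.611
  B: x = 0.337, y = 0.209
  C: x = 0.315, y = 0.180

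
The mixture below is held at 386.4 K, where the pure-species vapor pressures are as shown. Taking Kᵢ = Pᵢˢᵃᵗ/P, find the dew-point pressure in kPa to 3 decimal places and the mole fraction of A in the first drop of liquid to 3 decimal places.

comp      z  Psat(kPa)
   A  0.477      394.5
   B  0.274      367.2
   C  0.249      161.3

At the dew point ψ → 1, so Σzᵢ/Kᵢ = 1 with Kᵢ = Pᵢˢᵃᵗ/P ⇒ 1/P = Σzᵢ/Pᵢˢᵃᵗ.
1/P = 0.477/394.5 + 0.274/367.2 + 0.249/161.3 = 0.003499 ⇒ P = 285.794 kPa
xᵢ = zᵢP/Pᵢˢᵃᵗ ⇒ x_A = 0.477·285.794/394.5 = 0.346

Pdew = 285.794 kPa, x_A = 0.346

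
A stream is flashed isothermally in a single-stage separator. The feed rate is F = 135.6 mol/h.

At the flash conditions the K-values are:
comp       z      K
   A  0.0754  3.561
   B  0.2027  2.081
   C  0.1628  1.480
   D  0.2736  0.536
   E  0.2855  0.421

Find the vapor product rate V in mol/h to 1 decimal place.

V = 39.5 mol/h

Let β = V/F and solve Σ zᵢ(Kᵢ−1)/(1+β(Kᵢ−1)) = 0.
g(0) = ΣzᵢKᵢ − 1 = 0.1981 and g(1) = 1 − Σzᵢ/Kᵢ = -0.4172, so a root lies in (0, 1).
Iterate (Newton) starting at β = 0.5:
  β = 0.5000: g = -0.10803, g' = -0.5088 → β = 0.2877
  β = 0.2877: g = 0.00215, g' = -0.5470 → β = 0.2916
Converged at β = 0.2916.
Then V = β·F = 0.2916·135.6 = 39.5 mol/h and L = F − V = 96.1 mol/h.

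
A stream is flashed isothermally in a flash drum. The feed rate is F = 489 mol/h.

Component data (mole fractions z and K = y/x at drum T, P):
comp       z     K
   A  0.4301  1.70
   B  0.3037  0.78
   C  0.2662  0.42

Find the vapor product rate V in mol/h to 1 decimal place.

Rachford–Rice: g(V/F) = Σ zᵢ(Kᵢ−1)/(1+V/F(Kᵢ−1)) = 0.
Check two-phase: ΣzᵢKᵢ = 1.0799 > 1 and Σzᵢ/Kᵢ = 1.2762 > 1, so g(0) = 0.0799 > 0 and g(1) = -0.2762 < 0.
Iterate (Newton) starting at V/F = 0.42:
  V/F = 0.4200: g = -0.04507, g' = -0.3002 → V/F = 0.2699
  V/F = 0.2699: g = -0.00085, g' = -0.2916 → V/F = 0.2670
Converged at V/F = 0.2670.
Then V = V/F·F = 0.2670·489 = 130.5 mol/h and L = F − V = 358.5 mol/h.

V = 130.5 mol/h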